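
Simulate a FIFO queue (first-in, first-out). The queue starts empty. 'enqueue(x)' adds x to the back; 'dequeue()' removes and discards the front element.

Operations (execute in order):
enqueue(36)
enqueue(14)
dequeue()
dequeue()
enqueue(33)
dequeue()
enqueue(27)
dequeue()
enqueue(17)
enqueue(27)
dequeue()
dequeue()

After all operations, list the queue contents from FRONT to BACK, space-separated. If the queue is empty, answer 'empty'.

Answer: empty

Derivation:
enqueue(36): [36]
enqueue(14): [36, 14]
dequeue(): [14]
dequeue(): []
enqueue(33): [33]
dequeue(): []
enqueue(27): [27]
dequeue(): []
enqueue(17): [17]
enqueue(27): [17, 27]
dequeue(): [27]
dequeue(): []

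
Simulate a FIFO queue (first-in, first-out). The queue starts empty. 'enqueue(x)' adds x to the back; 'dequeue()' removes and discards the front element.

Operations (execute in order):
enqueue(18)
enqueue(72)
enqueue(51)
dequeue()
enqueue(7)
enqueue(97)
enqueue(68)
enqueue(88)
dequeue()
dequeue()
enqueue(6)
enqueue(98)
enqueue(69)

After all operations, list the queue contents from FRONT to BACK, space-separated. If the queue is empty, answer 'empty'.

enqueue(18): [18]
enqueue(72): [18, 72]
enqueue(51): [18, 72, 51]
dequeue(): [72, 51]
enqueue(7): [72, 51, 7]
enqueue(97): [72, 51, 7, 97]
enqueue(68): [72, 51, 7, 97, 68]
enqueue(88): [72, 51, 7, 97, 68, 88]
dequeue(): [51, 7, 97, 68, 88]
dequeue(): [7, 97, 68, 88]
enqueue(6): [7, 97, 68, 88, 6]
enqueue(98): [7, 97, 68, 88, 6, 98]
enqueue(69): [7, 97, 68, 88, 6, 98, 69]

Answer: 7 97 68 88 6 98 69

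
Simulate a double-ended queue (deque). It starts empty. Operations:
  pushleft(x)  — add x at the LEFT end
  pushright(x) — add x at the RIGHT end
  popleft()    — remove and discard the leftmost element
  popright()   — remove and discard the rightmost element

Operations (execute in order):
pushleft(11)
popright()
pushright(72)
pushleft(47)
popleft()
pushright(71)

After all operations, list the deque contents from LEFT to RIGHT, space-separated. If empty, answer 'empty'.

Answer: 72 71

Derivation:
pushleft(11): [11]
popright(): []
pushright(72): [72]
pushleft(47): [47, 72]
popleft(): [72]
pushright(71): [72, 71]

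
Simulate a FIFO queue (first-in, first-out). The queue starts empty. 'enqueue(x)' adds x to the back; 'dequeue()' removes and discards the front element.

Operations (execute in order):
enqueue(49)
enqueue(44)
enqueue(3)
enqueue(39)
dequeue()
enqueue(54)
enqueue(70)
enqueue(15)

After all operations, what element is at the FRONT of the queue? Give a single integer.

enqueue(49): queue = [49]
enqueue(44): queue = [49, 44]
enqueue(3): queue = [49, 44, 3]
enqueue(39): queue = [49, 44, 3, 39]
dequeue(): queue = [44, 3, 39]
enqueue(54): queue = [44, 3, 39, 54]
enqueue(70): queue = [44, 3, 39, 54, 70]
enqueue(15): queue = [44, 3, 39, 54, 70, 15]

Answer: 44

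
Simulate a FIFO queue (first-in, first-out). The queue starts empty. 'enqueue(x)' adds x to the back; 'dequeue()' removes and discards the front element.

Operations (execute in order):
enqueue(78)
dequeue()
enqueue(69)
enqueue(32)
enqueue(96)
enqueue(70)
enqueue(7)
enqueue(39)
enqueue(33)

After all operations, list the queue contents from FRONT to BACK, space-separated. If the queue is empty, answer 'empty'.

Answer: 69 32 96 70 7 39 33

Derivation:
enqueue(78): [78]
dequeue(): []
enqueue(69): [69]
enqueue(32): [69, 32]
enqueue(96): [69, 32, 96]
enqueue(70): [69, 32, 96, 70]
enqueue(7): [69, 32, 96, 70, 7]
enqueue(39): [69, 32, 96, 70, 7, 39]
enqueue(33): [69, 32, 96, 70, 7, 39, 33]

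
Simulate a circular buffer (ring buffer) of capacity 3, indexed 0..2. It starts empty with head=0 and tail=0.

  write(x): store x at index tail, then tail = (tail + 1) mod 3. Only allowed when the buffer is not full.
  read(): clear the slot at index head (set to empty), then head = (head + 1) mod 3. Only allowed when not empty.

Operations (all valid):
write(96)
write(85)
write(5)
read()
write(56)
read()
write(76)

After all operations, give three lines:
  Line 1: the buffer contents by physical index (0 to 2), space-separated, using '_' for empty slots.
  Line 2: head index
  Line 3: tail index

write(96): buf=[96 _ _], head=0, tail=1, size=1
write(85): buf=[96 85 _], head=0, tail=2, size=2
write(5): buf=[96 85 5], head=0, tail=0, size=3
read(): buf=[_ 85 5], head=1, tail=0, size=2
write(56): buf=[56 85 5], head=1, tail=1, size=3
read(): buf=[56 _ 5], head=2, tail=1, size=2
write(76): buf=[56 76 5], head=2, tail=2, size=3

Answer: 56 76 5
2
2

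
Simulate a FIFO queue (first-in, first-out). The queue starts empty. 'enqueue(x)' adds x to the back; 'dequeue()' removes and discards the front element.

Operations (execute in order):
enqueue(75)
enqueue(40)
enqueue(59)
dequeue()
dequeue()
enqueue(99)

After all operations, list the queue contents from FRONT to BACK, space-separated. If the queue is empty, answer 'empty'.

Answer: 59 99

Derivation:
enqueue(75): [75]
enqueue(40): [75, 40]
enqueue(59): [75, 40, 59]
dequeue(): [40, 59]
dequeue(): [59]
enqueue(99): [59, 99]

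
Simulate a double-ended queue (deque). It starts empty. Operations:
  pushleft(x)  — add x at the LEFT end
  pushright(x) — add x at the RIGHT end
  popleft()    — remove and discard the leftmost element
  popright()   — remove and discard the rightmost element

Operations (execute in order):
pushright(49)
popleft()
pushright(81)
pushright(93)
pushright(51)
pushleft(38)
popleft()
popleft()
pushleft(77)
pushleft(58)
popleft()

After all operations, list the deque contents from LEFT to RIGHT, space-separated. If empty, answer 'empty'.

Answer: 77 93 51

Derivation:
pushright(49): [49]
popleft(): []
pushright(81): [81]
pushright(93): [81, 93]
pushright(51): [81, 93, 51]
pushleft(38): [38, 81, 93, 51]
popleft(): [81, 93, 51]
popleft(): [93, 51]
pushleft(77): [77, 93, 51]
pushleft(58): [58, 77, 93, 51]
popleft(): [77, 93, 51]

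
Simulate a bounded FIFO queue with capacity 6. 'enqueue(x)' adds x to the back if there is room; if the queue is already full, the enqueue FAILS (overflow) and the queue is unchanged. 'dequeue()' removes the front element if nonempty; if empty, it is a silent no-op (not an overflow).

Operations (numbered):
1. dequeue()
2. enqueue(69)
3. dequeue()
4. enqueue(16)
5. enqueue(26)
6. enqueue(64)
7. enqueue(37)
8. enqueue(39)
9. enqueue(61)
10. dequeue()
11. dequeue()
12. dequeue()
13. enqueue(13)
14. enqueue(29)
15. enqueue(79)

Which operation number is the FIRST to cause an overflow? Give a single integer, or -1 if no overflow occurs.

Answer: -1

Derivation:
1. dequeue(): empty, no-op, size=0
2. enqueue(69): size=1
3. dequeue(): size=0
4. enqueue(16): size=1
5. enqueue(26): size=2
6. enqueue(64): size=3
7. enqueue(37): size=4
8. enqueue(39): size=5
9. enqueue(61): size=6
10. dequeue(): size=5
11. dequeue(): size=4
12. dequeue(): size=3
13. enqueue(13): size=4
14. enqueue(29): size=5
15. enqueue(79): size=6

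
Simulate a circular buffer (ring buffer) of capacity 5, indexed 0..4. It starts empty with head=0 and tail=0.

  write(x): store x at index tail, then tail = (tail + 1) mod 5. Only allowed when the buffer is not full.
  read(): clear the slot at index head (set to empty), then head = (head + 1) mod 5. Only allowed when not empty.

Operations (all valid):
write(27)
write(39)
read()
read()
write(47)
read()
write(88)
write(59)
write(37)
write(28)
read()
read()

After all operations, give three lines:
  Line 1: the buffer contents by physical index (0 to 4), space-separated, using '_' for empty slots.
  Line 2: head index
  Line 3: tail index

write(27): buf=[27 _ _ _ _], head=0, tail=1, size=1
write(39): buf=[27 39 _ _ _], head=0, tail=2, size=2
read(): buf=[_ 39 _ _ _], head=1, tail=2, size=1
read(): buf=[_ _ _ _ _], head=2, tail=2, size=0
write(47): buf=[_ _ 47 _ _], head=2, tail=3, size=1
read(): buf=[_ _ _ _ _], head=3, tail=3, size=0
write(88): buf=[_ _ _ 88 _], head=3, tail=4, size=1
write(59): buf=[_ _ _ 88 59], head=3, tail=0, size=2
write(37): buf=[37 _ _ 88 59], head=3, tail=1, size=3
write(28): buf=[37 28 _ 88 59], head=3, tail=2, size=4
read(): buf=[37 28 _ _ 59], head=4, tail=2, size=3
read(): buf=[37 28 _ _ _], head=0, tail=2, size=2

Answer: 37 28 _ _ _
0
2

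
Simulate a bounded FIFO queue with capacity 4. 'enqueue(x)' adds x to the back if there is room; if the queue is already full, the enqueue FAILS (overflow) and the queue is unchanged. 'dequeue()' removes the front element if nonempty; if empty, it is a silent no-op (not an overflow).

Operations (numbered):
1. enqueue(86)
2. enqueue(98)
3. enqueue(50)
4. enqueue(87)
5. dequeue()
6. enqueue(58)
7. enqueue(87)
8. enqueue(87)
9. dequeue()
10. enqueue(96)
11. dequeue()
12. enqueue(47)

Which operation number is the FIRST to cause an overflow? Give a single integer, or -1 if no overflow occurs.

1. enqueue(86): size=1
2. enqueue(98): size=2
3. enqueue(50): size=3
4. enqueue(87): size=4
5. dequeue(): size=3
6. enqueue(58): size=4
7. enqueue(87): size=4=cap → OVERFLOW (fail)
8. enqueue(87): size=4=cap → OVERFLOW (fail)
9. dequeue(): size=3
10. enqueue(96): size=4
11. dequeue(): size=3
12. enqueue(47): size=4

Answer: 7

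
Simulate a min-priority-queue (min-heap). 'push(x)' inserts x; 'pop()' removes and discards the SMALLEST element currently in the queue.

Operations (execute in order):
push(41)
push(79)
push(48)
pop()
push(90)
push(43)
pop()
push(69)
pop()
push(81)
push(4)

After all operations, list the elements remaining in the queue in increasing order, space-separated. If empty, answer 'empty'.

push(41): heap contents = [41]
push(79): heap contents = [41, 79]
push(48): heap contents = [41, 48, 79]
pop() → 41: heap contents = [48, 79]
push(90): heap contents = [48, 79, 90]
push(43): heap contents = [43, 48, 79, 90]
pop() → 43: heap contents = [48, 79, 90]
push(69): heap contents = [48, 69, 79, 90]
pop() → 48: heap contents = [69, 79, 90]
push(81): heap contents = [69, 79, 81, 90]
push(4): heap contents = [4, 69, 79, 81, 90]

Answer: 4 69 79 81 90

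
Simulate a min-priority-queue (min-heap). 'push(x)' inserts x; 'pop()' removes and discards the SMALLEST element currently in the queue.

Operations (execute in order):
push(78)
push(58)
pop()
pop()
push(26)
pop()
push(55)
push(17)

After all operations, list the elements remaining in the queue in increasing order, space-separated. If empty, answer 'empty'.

Answer: 17 55

Derivation:
push(78): heap contents = [78]
push(58): heap contents = [58, 78]
pop() → 58: heap contents = [78]
pop() → 78: heap contents = []
push(26): heap contents = [26]
pop() → 26: heap contents = []
push(55): heap contents = [55]
push(17): heap contents = [17, 55]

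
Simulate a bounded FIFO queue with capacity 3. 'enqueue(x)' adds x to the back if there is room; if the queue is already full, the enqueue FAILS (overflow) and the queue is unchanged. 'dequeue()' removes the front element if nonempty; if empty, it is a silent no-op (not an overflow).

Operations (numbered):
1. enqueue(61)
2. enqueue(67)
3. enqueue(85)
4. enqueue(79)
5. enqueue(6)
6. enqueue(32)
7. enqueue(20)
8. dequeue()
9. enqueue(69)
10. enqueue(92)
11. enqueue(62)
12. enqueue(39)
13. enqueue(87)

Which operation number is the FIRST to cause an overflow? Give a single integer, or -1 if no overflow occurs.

1. enqueue(61): size=1
2. enqueue(67): size=2
3. enqueue(85): size=3
4. enqueue(79): size=3=cap → OVERFLOW (fail)
5. enqueue(6): size=3=cap → OVERFLOW (fail)
6. enqueue(32): size=3=cap → OVERFLOW (fail)
7. enqueue(20): size=3=cap → OVERFLOW (fail)
8. dequeue(): size=2
9. enqueue(69): size=3
10. enqueue(92): size=3=cap → OVERFLOW (fail)
11. enqueue(62): size=3=cap → OVERFLOW (fail)
12. enqueue(39): size=3=cap → OVERFLOW (fail)
13. enqueue(87): size=3=cap → OVERFLOW (fail)

Answer: 4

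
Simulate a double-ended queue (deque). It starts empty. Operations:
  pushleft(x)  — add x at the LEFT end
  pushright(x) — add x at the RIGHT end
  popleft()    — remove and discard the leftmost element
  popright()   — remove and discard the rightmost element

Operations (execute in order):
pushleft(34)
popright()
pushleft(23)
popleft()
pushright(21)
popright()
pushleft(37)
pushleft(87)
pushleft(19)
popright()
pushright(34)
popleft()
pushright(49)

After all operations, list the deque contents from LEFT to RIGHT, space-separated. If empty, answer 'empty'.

pushleft(34): [34]
popright(): []
pushleft(23): [23]
popleft(): []
pushright(21): [21]
popright(): []
pushleft(37): [37]
pushleft(87): [87, 37]
pushleft(19): [19, 87, 37]
popright(): [19, 87]
pushright(34): [19, 87, 34]
popleft(): [87, 34]
pushright(49): [87, 34, 49]

Answer: 87 34 49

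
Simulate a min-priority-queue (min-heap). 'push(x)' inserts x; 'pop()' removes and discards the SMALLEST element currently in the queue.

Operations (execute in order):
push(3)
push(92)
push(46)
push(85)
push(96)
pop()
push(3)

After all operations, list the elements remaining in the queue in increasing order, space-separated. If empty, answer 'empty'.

push(3): heap contents = [3]
push(92): heap contents = [3, 92]
push(46): heap contents = [3, 46, 92]
push(85): heap contents = [3, 46, 85, 92]
push(96): heap contents = [3, 46, 85, 92, 96]
pop() → 3: heap contents = [46, 85, 92, 96]
push(3): heap contents = [3, 46, 85, 92, 96]

Answer: 3 46 85 92 96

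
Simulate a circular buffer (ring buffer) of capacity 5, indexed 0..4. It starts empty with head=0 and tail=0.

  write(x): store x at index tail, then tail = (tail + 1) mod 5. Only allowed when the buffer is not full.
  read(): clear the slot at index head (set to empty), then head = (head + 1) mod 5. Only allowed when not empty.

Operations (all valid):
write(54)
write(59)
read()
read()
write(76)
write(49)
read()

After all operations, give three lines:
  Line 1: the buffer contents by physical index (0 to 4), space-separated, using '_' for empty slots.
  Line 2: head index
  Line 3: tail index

Answer: _ _ _ 49 _
3
4

Derivation:
write(54): buf=[54 _ _ _ _], head=0, tail=1, size=1
write(59): buf=[54 59 _ _ _], head=0, tail=2, size=2
read(): buf=[_ 59 _ _ _], head=1, tail=2, size=1
read(): buf=[_ _ _ _ _], head=2, tail=2, size=0
write(76): buf=[_ _ 76 _ _], head=2, tail=3, size=1
write(49): buf=[_ _ 76 49 _], head=2, tail=4, size=2
read(): buf=[_ _ _ 49 _], head=3, tail=4, size=1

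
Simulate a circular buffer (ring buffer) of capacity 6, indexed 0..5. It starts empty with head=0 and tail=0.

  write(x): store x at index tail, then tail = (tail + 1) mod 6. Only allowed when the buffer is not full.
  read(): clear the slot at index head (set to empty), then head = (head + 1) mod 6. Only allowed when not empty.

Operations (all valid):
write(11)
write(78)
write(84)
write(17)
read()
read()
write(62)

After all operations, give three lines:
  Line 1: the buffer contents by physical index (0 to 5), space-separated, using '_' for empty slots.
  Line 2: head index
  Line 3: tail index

write(11): buf=[11 _ _ _ _ _], head=0, tail=1, size=1
write(78): buf=[11 78 _ _ _ _], head=0, tail=2, size=2
write(84): buf=[11 78 84 _ _ _], head=0, tail=3, size=3
write(17): buf=[11 78 84 17 _ _], head=0, tail=4, size=4
read(): buf=[_ 78 84 17 _ _], head=1, tail=4, size=3
read(): buf=[_ _ 84 17 _ _], head=2, tail=4, size=2
write(62): buf=[_ _ 84 17 62 _], head=2, tail=5, size=3

Answer: _ _ 84 17 62 _
2
5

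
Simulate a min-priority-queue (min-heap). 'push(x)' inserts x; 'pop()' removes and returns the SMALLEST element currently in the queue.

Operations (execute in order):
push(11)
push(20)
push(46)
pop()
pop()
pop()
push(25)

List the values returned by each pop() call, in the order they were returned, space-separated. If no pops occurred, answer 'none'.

Answer: 11 20 46

Derivation:
push(11): heap contents = [11]
push(20): heap contents = [11, 20]
push(46): heap contents = [11, 20, 46]
pop() → 11: heap contents = [20, 46]
pop() → 20: heap contents = [46]
pop() → 46: heap contents = []
push(25): heap contents = [25]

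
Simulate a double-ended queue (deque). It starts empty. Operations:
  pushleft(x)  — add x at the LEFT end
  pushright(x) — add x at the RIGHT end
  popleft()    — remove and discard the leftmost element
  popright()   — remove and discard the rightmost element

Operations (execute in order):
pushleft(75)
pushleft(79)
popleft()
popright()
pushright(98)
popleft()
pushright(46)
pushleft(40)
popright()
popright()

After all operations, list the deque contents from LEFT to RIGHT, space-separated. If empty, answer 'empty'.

pushleft(75): [75]
pushleft(79): [79, 75]
popleft(): [75]
popright(): []
pushright(98): [98]
popleft(): []
pushright(46): [46]
pushleft(40): [40, 46]
popright(): [40]
popright(): []

Answer: empty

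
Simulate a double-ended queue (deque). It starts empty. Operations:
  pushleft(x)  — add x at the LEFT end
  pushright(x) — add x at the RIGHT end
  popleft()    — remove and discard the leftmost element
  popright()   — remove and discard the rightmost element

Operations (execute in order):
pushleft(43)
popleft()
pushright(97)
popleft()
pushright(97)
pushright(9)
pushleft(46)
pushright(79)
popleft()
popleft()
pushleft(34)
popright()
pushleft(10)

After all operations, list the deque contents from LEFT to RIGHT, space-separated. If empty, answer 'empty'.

Answer: 10 34 9

Derivation:
pushleft(43): [43]
popleft(): []
pushright(97): [97]
popleft(): []
pushright(97): [97]
pushright(9): [97, 9]
pushleft(46): [46, 97, 9]
pushright(79): [46, 97, 9, 79]
popleft(): [97, 9, 79]
popleft(): [9, 79]
pushleft(34): [34, 9, 79]
popright(): [34, 9]
pushleft(10): [10, 34, 9]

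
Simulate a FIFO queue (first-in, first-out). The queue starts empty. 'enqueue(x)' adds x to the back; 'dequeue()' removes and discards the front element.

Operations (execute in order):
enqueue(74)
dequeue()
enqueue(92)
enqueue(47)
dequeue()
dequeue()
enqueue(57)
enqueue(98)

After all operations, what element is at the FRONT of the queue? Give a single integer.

enqueue(74): queue = [74]
dequeue(): queue = []
enqueue(92): queue = [92]
enqueue(47): queue = [92, 47]
dequeue(): queue = [47]
dequeue(): queue = []
enqueue(57): queue = [57]
enqueue(98): queue = [57, 98]

Answer: 57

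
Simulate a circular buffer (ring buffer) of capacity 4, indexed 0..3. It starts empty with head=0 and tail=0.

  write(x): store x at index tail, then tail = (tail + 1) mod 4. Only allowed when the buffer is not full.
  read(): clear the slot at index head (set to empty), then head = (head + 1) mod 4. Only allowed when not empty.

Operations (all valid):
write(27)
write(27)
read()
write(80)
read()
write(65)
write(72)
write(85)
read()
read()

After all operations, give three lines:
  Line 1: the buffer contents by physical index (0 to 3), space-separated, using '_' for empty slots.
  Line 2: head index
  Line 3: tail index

Answer: 72 85 _ _
0
2

Derivation:
write(27): buf=[27 _ _ _], head=0, tail=1, size=1
write(27): buf=[27 27 _ _], head=0, tail=2, size=2
read(): buf=[_ 27 _ _], head=1, tail=2, size=1
write(80): buf=[_ 27 80 _], head=1, tail=3, size=2
read(): buf=[_ _ 80 _], head=2, tail=3, size=1
write(65): buf=[_ _ 80 65], head=2, tail=0, size=2
write(72): buf=[72 _ 80 65], head=2, tail=1, size=3
write(85): buf=[72 85 80 65], head=2, tail=2, size=4
read(): buf=[72 85 _ 65], head=3, tail=2, size=3
read(): buf=[72 85 _ _], head=0, tail=2, size=2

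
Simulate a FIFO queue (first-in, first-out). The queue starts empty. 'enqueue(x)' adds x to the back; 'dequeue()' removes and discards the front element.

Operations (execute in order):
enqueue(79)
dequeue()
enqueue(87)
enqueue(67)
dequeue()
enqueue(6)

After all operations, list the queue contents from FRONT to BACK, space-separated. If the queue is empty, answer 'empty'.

Answer: 67 6

Derivation:
enqueue(79): [79]
dequeue(): []
enqueue(87): [87]
enqueue(67): [87, 67]
dequeue(): [67]
enqueue(6): [67, 6]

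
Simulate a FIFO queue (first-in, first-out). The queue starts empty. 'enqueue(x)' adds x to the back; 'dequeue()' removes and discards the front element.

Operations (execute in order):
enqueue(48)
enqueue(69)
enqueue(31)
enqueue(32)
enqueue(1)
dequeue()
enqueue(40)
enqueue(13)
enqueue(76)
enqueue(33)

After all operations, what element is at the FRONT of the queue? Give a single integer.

enqueue(48): queue = [48]
enqueue(69): queue = [48, 69]
enqueue(31): queue = [48, 69, 31]
enqueue(32): queue = [48, 69, 31, 32]
enqueue(1): queue = [48, 69, 31, 32, 1]
dequeue(): queue = [69, 31, 32, 1]
enqueue(40): queue = [69, 31, 32, 1, 40]
enqueue(13): queue = [69, 31, 32, 1, 40, 13]
enqueue(76): queue = [69, 31, 32, 1, 40, 13, 76]
enqueue(33): queue = [69, 31, 32, 1, 40, 13, 76, 33]

Answer: 69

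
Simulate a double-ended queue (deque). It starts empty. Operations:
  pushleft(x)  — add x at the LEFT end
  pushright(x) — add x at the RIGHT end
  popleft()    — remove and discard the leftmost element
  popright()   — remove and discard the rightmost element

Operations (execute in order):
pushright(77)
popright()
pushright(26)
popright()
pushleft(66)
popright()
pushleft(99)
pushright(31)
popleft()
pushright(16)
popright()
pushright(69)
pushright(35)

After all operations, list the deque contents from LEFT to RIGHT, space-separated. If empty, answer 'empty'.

Answer: 31 69 35

Derivation:
pushright(77): [77]
popright(): []
pushright(26): [26]
popright(): []
pushleft(66): [66]
popright(): []
pushleft(99): [99]
pushright(31): [99, 31]
popleft(): [31]
pushright(16): [31, 16]
popright(): [31]
pushright(69): [31, 69]
pushright(35): [31, 69, 35]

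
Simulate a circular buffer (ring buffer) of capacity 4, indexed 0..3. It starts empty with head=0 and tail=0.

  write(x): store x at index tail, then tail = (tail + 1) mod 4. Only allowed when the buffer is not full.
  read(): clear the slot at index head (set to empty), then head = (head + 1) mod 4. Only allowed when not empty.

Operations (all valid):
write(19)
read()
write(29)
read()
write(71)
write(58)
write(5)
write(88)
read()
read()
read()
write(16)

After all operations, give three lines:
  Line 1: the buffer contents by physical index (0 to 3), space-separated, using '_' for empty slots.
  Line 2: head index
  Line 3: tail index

write(19): buf=[19 _ _ _], head=0, tail=1, size=1
read(): buf=[_ _ _ _], head=1, tail=1, size=0
write(29): buf=[_ 29 _ _], head=1, tail=2, size=1
read(): buf=[_ _ _ _], head=2, tail=2, size=0
write(71): buf=[_ _ 71 _], head=2, tail=3, size=1
write(58): buf=[_ _ 71 58], head=2, tail=0, size=2
write(5): buf=[5 _ 71 58], head=2, tail=1, size=3
write(88): buf=[5 88 71 58], head=2, tail=2, size=4
read(): buf=[5 88 _ 58], head=3, tail=2, size=3
read(): buf=[5 88 _ _], head=0, tail=2, size=2
read(): buf=[_ 88 _ _], head=1, tail=2, size=1
write(16): buf=[_ 88 16 _], head=1, tail=3, size=2

Answer: _ 88 16 _
1
3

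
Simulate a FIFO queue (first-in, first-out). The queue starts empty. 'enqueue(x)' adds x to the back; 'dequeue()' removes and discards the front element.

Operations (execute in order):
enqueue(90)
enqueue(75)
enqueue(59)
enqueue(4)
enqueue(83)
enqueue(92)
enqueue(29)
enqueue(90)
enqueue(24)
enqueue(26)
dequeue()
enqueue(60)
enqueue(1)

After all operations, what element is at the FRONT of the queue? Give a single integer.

enqueue(90): queue = [90]
enqueue(75): queue = [90, 75]
enqueue(59): queue = [90, 75, 59]
enqueue(4): queue = [90, 75, 59, 4]
enqueue(83): queue = [90, 75, 59, 4, 83]
enqueue(92): queue = [90, 75, 59, 4, 83, 92]
enqueue(29): queue = [90, 75, 59, 4, 83, 92, 29]
enqueue(90): queue = [90, 75, 59, 4, 83, 92, 29, 90]
enqueue(24): queue = [90, 75, 59, 4, 83, 92, 29, 90, 24]
enqueue(26): queue = [90, 75, 59, 4, 83, 92, 29, 90, 24, 26]
dequeue(): queue = [75, 59, 4, 83, 92, 29, 90, 24, 26]
enqueue(60): queue = [75, 59, 4, 83, 92, 29, 90, 24, 26, 60]
enqueue(1): queue = [75, 59, 4, 83, 92, 29, 90, 24, 26, 60, 1]

Answer: 75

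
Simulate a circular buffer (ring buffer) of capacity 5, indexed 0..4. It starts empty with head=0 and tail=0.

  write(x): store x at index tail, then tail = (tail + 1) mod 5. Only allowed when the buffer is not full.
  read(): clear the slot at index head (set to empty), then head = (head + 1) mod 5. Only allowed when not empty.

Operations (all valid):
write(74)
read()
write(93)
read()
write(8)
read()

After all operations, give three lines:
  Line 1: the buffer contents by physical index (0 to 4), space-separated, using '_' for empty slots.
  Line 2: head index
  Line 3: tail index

write(74): buf=[74 _ _ _ _], head=0, tail=1, size=1
read(): buf=[_ _ _ _ _], head=1, tail=1, size=0
write(93): buf=[_ 93 _ _ _], head=1, tail=2, size=1
read(): buf=[_ _ _ _ _], head=2, tail=2, size=0
write(8): buf=[_ _ 8 _ _], head=2, tail=3, size=1
read(): buf=[_ _ _ _ _], head=3, tail=3, size=0

Answer: _ _ _ _ _
3
3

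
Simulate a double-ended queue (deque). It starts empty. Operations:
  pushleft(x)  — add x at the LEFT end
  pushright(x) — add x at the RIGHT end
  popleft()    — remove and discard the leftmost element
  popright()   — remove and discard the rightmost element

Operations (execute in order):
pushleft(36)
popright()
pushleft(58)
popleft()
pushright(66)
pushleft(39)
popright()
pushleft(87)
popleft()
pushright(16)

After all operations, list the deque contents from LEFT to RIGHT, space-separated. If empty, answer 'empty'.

pushleft(36): [36]
popright(): []
pushleft(58): [58]
popleft(): []
pushright(66): [66]
pushleft(39): [39, 66]
popright(): [39]
pushleft(87): [87, 39]
popleft(): [39]
pushright(16): [39, 16]

Answer: 39 16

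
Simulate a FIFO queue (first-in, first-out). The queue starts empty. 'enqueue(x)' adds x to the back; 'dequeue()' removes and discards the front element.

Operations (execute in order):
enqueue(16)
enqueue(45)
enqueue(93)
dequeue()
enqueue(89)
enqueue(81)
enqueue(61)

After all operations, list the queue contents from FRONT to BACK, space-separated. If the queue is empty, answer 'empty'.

enqueue(16): [16]
enqueue(45): [16, 45]
enqueue(93): [16, 45, 93]
dequeue(): [45, 93]
enqueue(89): [45, 93, 89]
enqueue(81): [45, 93, 89, 81]
enqueue(61): [45, 93, 89, 81, 61]

Answer: 45 93 89 81 61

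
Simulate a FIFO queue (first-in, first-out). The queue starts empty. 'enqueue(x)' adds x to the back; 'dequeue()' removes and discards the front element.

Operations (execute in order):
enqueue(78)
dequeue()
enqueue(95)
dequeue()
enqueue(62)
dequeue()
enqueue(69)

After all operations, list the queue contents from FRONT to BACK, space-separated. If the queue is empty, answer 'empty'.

enqueue(78): [78]
dequeue(): []
enqueue(95): [95]
dequeue(): []
enqueue(62): [62]
dequeue(): []
enqueue(69): [69]

Answer: 69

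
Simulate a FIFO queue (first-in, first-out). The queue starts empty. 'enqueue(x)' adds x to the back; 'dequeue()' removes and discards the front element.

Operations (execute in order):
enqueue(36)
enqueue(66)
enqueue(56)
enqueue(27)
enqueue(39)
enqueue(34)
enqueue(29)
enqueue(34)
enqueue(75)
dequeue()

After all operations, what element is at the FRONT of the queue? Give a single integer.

enqueue(36): queue = [36]
enqueue(66): queue = [36, 66]
enqueue(56): queue = [36, 66, 56]
enqueue(27): queue = [36, 66, 56, 27]
enqueue(39): queue = [36, 66, 56, 27, 39]
enqueue(34): queue = [36, 66, 56, 27, 39, 34]
enqueue(29): queue = [36, 66, 56, 27, 39, 34, 29]
enqueue(34): queue = [36, 66, 56, 27, 39, 34, 29, 34]
enqueue(75): queue = [36, 66, 56, 27, 39, 34, 29, 34, 75]
dequeue(): queue = [66, 56, 27, 39, 34, 29, 34, 75]

Answer: 66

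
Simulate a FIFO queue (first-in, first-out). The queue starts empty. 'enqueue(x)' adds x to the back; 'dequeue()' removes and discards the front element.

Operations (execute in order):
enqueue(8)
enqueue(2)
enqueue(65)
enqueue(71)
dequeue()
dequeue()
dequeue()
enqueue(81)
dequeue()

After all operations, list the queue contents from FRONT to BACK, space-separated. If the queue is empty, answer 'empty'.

Answer: 81

Derivation:
enqueue(8): [8]
enqueue(2): [8, 2]
enqueue(65): [8, 2, 65]
enqueue(71): [8, 2, 65, 71]
dequeue(): [2, 65, 71]
dequeue(): [65, 71]
dequeue(): [71]
enqueue(81): [71, 81]
dequeue(): [81]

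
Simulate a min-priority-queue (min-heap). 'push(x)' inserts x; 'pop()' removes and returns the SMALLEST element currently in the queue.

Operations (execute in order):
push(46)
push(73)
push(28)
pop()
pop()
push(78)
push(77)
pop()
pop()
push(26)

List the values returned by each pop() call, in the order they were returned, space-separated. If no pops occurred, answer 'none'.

Answer: 28 46 73 77

Derivation:
push(46): heap contents = [46]
push(73): heap contents = [46, 73]
push(28): heap contents = [28, 46, 73]
pop() → 28: heap contents = [46, 73]
pop() → 46: heap contents = [73]
push(78): heap contents = [73, 78]
push(77): heap contents = [73, 77, 78]
pop() → 73: heap contents = [77, 78]
pop() → 77: heap contents = [78]
push(26): heap contents = [26, 78]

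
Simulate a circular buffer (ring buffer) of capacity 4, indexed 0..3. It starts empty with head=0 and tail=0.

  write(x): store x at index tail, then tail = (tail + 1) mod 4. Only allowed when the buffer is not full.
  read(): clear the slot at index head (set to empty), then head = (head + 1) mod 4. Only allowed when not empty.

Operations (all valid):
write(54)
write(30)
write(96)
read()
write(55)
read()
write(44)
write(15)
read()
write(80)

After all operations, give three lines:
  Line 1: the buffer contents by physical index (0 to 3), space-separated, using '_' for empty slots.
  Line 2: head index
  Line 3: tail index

Answer: 44 15 80 55
3
3

Derivation:
write(54): buf=[54 _ _ _], head=0, tail=1, size=1
write(30): buf=[54 30 _ _], head=0, tail=2, size=2
write(96): buf=[54 30 96 _], head=0, tail=3, size=3
read(): buf=[_ 30 96 _], head=1, tail=3, size=2
write(55): buf=[_ 30 96 55], head=1, tail=0, size=3
read(): buf=[_ _ 96 55], head=2, tail=0, size=2
write(44): buf=[44 _ 96 55], head=2, tail=1, size=3
write(15): buf=[44 15 96 55], head=2, tail=2, size=4
read(): buf=[44 15 _ 55], head=3, tail=2, size=3
write(80): buf=[44 15 80 55], head=3, tail=3, size=4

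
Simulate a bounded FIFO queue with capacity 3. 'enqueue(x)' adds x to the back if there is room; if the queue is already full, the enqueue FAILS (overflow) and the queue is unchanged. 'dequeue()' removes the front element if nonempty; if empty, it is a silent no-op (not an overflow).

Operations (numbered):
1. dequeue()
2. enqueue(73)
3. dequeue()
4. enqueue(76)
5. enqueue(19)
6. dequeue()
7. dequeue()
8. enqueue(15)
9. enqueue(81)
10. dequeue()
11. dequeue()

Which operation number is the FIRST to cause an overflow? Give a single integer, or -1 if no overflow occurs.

Answer: -1

Derivation:
1. dequeue(): empty, no-op, size=0
2. enqueue(73): size=1
3. dequeue(): size=0
4. enqueue(76): size=1
5. enqueue(19): size=2
6. dequeue(): size=1
7. dequeue(): size=0
8. enqueue(15): size=1
9. enqueue(81): size=2
10. dequeue(): size=1
11. dequeue(): size=0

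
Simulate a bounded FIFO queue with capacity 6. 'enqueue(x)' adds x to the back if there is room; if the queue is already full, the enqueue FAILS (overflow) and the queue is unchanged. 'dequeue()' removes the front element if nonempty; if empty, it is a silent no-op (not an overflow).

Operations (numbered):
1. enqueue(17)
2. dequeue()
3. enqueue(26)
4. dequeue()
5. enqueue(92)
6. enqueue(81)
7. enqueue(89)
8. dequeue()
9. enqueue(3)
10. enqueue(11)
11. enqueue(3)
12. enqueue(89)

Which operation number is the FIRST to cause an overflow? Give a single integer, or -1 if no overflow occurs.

Answer: -1

Derivation:
1. enqueue(17): size=1
2. dequeue(): size=0
3. enqueue(26): size=1
4. dequeue(): size=0
5. enqueue(92): size=1
6. enqueue(81): size=2
7. enqueue(89): size=3
8. dequeue(): size=2
9. enqueue(3): size=3
10. enqueue(11): size=4
11. enqueue(3): size=5
12. enqueue(89): size=6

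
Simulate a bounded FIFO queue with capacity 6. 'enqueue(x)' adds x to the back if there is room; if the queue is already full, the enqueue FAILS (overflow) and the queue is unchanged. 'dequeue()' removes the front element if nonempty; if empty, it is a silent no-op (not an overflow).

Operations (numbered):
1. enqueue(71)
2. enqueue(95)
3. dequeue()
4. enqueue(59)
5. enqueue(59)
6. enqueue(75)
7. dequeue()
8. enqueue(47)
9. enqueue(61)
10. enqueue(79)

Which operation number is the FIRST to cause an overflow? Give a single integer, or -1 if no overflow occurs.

1. enqueue(71): size=1
2. enqueue(95): size=2
3. dequeue(): size=1
4. enqueue(59): size=2
5. enqueue(59): size=3
6. enqueue(75): size=4
7. dequeue(): size=3
8. enqueue(47): size=4
9. enqueue(61): size=5
10. enqueue(79): size=6

Answer: -1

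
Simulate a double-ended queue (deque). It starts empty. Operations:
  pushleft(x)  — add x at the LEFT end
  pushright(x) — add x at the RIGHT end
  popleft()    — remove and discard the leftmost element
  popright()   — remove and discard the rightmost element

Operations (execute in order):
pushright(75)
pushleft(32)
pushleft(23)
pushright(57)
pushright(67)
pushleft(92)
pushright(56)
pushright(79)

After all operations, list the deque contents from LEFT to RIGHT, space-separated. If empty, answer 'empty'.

pushright(75): [75]
pushleft(32): [32, 75]
pushleft(23): [23, 32, 75]
pushright(57): [23, 32, 75, 57]
pushright(67): [23, 32, 75, 57, 67]
pushleft(92): [92, 23, 32, 75, 57, 67]
pushright(56): [92, 23, 32, 75, 57, 67, 56]
pushright(79): [92, 23, 32, 75, 57, 67, 56, 79]

Answer: 92 23 32 75 57 67 56 79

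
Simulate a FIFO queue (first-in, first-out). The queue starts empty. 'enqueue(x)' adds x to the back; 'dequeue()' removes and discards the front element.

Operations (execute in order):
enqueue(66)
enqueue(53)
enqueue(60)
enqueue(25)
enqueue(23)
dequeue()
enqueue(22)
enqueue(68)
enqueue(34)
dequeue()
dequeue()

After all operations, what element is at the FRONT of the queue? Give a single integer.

enqueue(66): queue = [66]
enqueue(53): queue = [66, 53]
enqueue(60): queue = [66, 53, 60]
enqueue(25): queue = [66, 53, 60, 25]
enqueue(23): queue = [66, 53, 60, 25, 23]
dequeue(): queue = [53, 60, 25, 23]
enqueue(22): queue = [53, 60, 25, 23, 22]
enqueue(68): queue = [53, 60, 25, 23, 22, 68]
enqueue(34): queue = [53, 60, 25, 23, 22, 68, 34]
dequeue(): queue = [60, 25, 23, 22, 68, 34]
dequeue(): queue = [25, 23, 22, 68, 34]

Answer: 25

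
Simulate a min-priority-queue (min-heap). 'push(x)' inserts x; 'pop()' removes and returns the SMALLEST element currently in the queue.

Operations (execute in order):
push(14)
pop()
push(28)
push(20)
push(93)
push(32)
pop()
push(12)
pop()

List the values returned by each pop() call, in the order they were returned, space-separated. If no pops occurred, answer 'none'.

Answer: 14 20 12

Derivation:
push(14): heap contents = [14]
pop() → 14: heap contents = []
push(28): heap contents = [28]
push(20): heap contents = [20, 28]
push(93): heap contents = [20, 28, 93]
push(32): heap contents = [20, 28, 32, 93]
pop() → 20: heap contents = [28, 32, 93]
push(12): heap contents = [12, 28, 32, 93]
pop() → 12: heap contents = [28, 32, 93]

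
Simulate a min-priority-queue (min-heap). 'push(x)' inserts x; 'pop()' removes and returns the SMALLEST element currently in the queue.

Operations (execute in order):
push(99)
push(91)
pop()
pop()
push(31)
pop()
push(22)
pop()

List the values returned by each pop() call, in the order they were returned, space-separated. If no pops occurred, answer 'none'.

Answer: 91 99 31 22

Derivation:
push(99): heap contents = [99]
push(91): heap contents = [91, 99]
pop() → 91: heap contents = [99]
pop() → 99: heap contents = []
push(31): heap contents = [31]
pop() → 31: heap contents = []
push(22): heap contents = [22]
pop() → 22: heap contents = []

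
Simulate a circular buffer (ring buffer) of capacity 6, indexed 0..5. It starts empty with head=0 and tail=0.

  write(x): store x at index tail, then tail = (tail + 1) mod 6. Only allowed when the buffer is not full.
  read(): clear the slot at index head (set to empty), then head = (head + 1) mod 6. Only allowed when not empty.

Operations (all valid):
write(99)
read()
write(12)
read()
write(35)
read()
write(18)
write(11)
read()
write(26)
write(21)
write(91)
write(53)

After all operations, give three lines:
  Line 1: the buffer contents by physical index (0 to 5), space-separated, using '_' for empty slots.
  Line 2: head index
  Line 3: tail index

Answer: 21 91 53 _ 11 26
4
3

Derivation:
write(99): buf=[99 _ _ _ _ _], head=0, tail=1, size=1
read(): buf=[_ _ _ _ _ _], head=1, tail=1, size=0
write(12): buf=[_ 12 _ _ _ _], head=1, tail=2, size=1
read(): buf=[_ _ _ _ _ _], head=2, tail=2, size=0
write(35): buf=[_ _ 35 _ _ _], head=2, tail=3, size=1
read(): buf=[_ _ _ _ _ _], head=3, tail=3, size=0
write(18): buf=[_ _ _ 18 _ _], head=3, tail=4, size=1
write(11): buf=[_ _ _ 18 11 _], head=3, tail=5, size=2
read(): buf=[_ _ _ _ 11 _], head=4, tail=5, size=1
write(26): buf=[_ _ _ _ 11 26], head=4, tail=0, size=2
write(21): buf=[21 _ _ _ 11 26], head=4, tail=1, size=3
write(91): buf=[21 91 _ _ 11 26], head=4, tail=2, size=4
write(53): buf=[21 91 53 _ 11 26], head=4, tail=3, size=5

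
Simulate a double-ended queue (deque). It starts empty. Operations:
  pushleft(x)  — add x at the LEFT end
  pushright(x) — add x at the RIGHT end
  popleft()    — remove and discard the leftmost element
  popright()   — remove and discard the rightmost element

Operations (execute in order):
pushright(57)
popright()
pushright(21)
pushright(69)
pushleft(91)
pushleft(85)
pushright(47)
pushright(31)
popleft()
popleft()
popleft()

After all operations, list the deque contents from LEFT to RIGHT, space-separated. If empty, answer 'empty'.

Answer: 69 47 31

Derivation:
pushright(57): [57]
popright(): []
pushright(21): [21]
pushright(69): [21, 69]
pushleft(91): [91, 21, 69]
pushleft(85): [85, 91, 21, 69]
pushright(47): [85, 91, 21, 69, 47]
pushright(31): [85, 91, 21, 69, 47, 31]
popleft(): [91, 21, 69, 47, 31]
popleft(): [21, 69, 47, 31]
popleft(): [69, 47, 31]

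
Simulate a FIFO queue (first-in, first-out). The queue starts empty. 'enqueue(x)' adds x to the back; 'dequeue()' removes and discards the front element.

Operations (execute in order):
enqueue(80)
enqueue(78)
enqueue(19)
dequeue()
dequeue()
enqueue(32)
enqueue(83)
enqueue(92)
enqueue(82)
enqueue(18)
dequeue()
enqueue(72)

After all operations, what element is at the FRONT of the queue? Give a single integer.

enqueue(80): queue = [80]
enqueue(78): queue = [80, 78]
enqueue(19): queue = [80, 78, 19]
dequeue(): queue = [78, 19]
dequeue(): queue = [19]
enqueue(32): queue = [19, 32]
enqueue(83): queue = [19, 32, 83]
enqueue(92): queue = [19, 32, 83, 92]
enqueue(82): queue = [19, 32, 83, 92, 82]
enqueue(18): queue = [19, 32, 83, 92, 82, 18]
dequeue(): queue = [32, 83, 92, 82, 18]
enqueue(72): queue = [32, 83, 92, 82, 18, 72]

Answer: 32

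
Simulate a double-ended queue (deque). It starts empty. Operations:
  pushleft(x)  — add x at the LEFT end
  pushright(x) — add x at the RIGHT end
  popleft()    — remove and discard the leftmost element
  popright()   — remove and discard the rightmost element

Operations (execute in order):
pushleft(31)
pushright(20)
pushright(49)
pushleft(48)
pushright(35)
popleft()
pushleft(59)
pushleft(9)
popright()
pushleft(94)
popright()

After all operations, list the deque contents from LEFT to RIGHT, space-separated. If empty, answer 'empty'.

pushleft(31): [31]
pushright(20): [31, 20]
pushright(49): [31, 20, 49]
pushleft(48): [48, 31, 20, 49]
pushright(35): [48, 31, 20, 49, 35]
popleft(): [31, 20, 49, 35]
pushleft(59): [59, 31, 20, 49, 35]
pushleft(9): [9, 59, 31, 20, 49, 35]
popright(): [9, 59, 31, 20, 49]
pushleft(94): [94, 9, 59, 31, 20, 49]
popright(): [94, 9, 59, 31, 20]

Answer: 94 9 59 31 20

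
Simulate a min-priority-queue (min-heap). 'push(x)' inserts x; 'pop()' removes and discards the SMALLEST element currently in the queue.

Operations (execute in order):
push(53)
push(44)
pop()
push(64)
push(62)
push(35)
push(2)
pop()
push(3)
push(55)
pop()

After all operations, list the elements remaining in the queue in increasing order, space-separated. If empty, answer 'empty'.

push(53): heap contents = [53]
push(44): heap contents = [44, 53]
pop() → 44: heap contents = [53]
push(64): heap contents = [53, 64]
push(62): heap contents = [53, 62, 64]
push(35): heap contents = [35, 53, 62, 64]
push(2): heap contents = [2, 35, 53, 62, 64]
pop() → 2: heap contents = [35, 53, 62, 64]
push(3): heap contents = [3, 35, 53, 62, 64]
push(55): heap contents = [3, 35, 53, 55, 62, 64]
pop() → 3: heap contents = [35, 53, 55, 62, 64]

Answer: 35 53 55 62 64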